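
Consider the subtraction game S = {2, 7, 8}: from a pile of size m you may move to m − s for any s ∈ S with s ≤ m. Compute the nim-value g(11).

3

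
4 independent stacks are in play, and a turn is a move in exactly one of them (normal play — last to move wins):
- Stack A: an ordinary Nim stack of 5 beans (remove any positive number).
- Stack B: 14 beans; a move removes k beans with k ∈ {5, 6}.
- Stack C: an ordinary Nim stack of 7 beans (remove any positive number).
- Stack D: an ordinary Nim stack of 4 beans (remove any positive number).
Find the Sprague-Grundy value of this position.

6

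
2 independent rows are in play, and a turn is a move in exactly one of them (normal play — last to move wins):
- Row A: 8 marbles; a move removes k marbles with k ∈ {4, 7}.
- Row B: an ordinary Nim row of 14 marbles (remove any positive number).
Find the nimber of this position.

Grundy values for row A (subtraction set {4, 7}):
k:     0  1  2  3  4  5  6  7  8
g(k):  0  0  0  0  1  1  1  1  2
So g(8) = 2.
Row B is a plain Nim row of size 14, so its Grundy value is 14.
The value of a disjunctive sum is the nim-sum of the parts.
Combined value = 2 ⊕ 14 = 12.

12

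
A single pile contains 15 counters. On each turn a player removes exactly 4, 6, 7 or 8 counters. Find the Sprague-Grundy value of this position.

Build the Grundy sequence with g(k) = mex{g(k−s) : s ∈ {4, 6, 7, 8}, s ≤ k}:
k:     0  1  2  3  4  5  6  7  8  9 10 11 12 13 14 15
g(k):  0  0  0  0  1  1  1  1  2  2  2  2  0  0  0  0
So g(15) = 0.

0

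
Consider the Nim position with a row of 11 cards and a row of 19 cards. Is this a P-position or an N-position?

Nim-sum: 11 ⊕ 19 = 24.
The nim-sum is 24 ≠ 0, so this is an N-position: the player to move can win.

N-position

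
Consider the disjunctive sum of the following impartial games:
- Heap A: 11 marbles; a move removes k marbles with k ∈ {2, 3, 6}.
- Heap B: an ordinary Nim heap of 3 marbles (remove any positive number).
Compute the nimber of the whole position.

2

Grundy values for heap A (subtraction set {2, 3, 6}):
k:     0  1  2  3  4  5  6  7  8  9 10 11
g(k):  0  0  1  1  2  0  3  1  2  0  0  1
So g(11) = 1.
Heap B is a plain Nim heap of size 3, so its Grundy value is 3.
The value of a disjunctive sum is the nim-sum of the parts.
Combined value = 1 XOR 3 = 2.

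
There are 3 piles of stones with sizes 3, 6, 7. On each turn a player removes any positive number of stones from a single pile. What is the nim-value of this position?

Nim-sum: 3 ^ 6 ^ 7 = 2.

2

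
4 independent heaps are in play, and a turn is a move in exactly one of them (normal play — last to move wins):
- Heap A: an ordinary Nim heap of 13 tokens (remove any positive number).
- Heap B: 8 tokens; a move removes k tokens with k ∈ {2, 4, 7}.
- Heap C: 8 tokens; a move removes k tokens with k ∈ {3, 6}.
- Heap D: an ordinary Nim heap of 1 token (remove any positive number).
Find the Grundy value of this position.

Heap A is a plain Nim heap of size 13, so its Grundy value is 13.
For heap B, compute g(0), g(1), … with moves {2, 4, 7}:
g(0) = mex{} = 0
g(1) = mex{} = 0
g(2) = mex{0} = 1
g(3) = mex{0} = 1
g(4) = mex{0,1} = 2
g(5) = mex{0,1} = 2
g(6) = mex{1,2} = 0
g(7) = mex{0,1,2} = 3
g(8) = mex{0,2} = 1
So g(8) = 1.
For heap C, compute g(0), g(1), … with moves {3, 6}:
k:     0  1  2  3  4  5  6  7  8
g(k):  0  0  0  1  1  1  2  2  2
So g(8) = 2.
Heap D is a plain Nim heap of size 1, so its Grundy value is 1.
The value of a disjunctive sum is the nim-sum of the parts.
Combined value = 13 XOR 1 XOR 2 XOR 1 = 15.

15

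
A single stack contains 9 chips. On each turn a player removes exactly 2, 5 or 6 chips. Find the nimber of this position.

2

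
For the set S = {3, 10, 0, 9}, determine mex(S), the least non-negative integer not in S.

0 is in the set but 1 is not, so the mex is 1.

1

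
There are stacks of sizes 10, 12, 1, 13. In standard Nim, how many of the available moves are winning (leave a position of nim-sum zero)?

Write each in binary and XOR column by column:
  1010  (10)
  1100  (12)
  0001  (1)
  1101  (13)
  ----
  1010  (10)
The overall nim-sum is X = 10. A stack of size p has a winning move iff p XOR X < p (reduce it to p XOR X).
  10: 10 XOR 10 = 0 < 10 — winning move (to 0).
  12: 12 XOR 10 = 6 < 12 — winning move (to 6).
  1: 1 XOR 10 = 11 ≥ 1 — no move.
  13: 13 XOR 10 = 7 < 13 — winning move (to 7).
That gives 3 winning moves.

3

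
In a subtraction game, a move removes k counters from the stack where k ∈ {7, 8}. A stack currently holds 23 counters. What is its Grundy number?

Build the Grundy sequence with g(k) = mex{g(k−s) : s ∈ {7, 8}, s ≤ k}:
k:     0  1  2  3  4  5  6  7  8  9 10 11 12 13 14 15 16 17 18 19 20 21 22 23
g(k):  0  0  0  0  0  0  0  1  1  1  1  1  1  1  2  0  0  0  0  0  0  0  1  1
So g(23) = 1.

1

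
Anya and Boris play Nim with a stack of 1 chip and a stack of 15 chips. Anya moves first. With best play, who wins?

Anya wins

Bitwise XOR of the heap sizes:
  0001  (1)
  1111  (15)
  ----
  1110  (14)
The nim-sum is 14 ≠ 0, so this is an N-position: the player to move can win; Anya has a winning move.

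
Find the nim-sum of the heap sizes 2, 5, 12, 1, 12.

6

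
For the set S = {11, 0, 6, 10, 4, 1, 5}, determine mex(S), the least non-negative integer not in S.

2

The values 0, 1 are all present; 2 is the first non-negative integer missing from the set.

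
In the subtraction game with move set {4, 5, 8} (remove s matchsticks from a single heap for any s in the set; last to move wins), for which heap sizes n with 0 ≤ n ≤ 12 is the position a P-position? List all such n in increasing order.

0, 1, 2, 3, 12

Grundy values for subtraction set {4, 5, 8}:
k:     0  1  2  3  4  5  6  7  8  9 10 11 12
g(k):  0  0  0  0  1  1  1  1  2  2  2  2  0
The P-positions (g = 0) in 0..12 are 0, 1, 2, 3, 12.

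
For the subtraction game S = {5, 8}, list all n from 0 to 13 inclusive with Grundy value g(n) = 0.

Build the Grundy sequence with g(k) = mex{g(k−s) : s ∈ {5, 8}, s ≤ k}:
g(0) = mex{} = 0
g(1) = mex{} = 0
g(2) = mex{} = 0
g(3) = mex{} = 0
g(4) = mex{} = 0
g(5) = mex{0} = 1
g(6) = mex{0} = 1
g(7) = mex{0} = 1
g(8) = mex{0} = 1
g(9) = mex{0} = 1
g(10) = mex{0,1} = 2
g(11) = mex{0,1} = 2
g(12) = mex{0,1} = 2
g(13) = mex{1} = 0
The P-positions (g = 0) in 0..13 are 0, 1, 2, 3, 4, 13.

0, 1, 2, 3, 4, 13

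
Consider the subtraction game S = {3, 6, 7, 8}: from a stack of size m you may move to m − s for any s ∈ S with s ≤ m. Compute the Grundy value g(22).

Grundy values for subtraction set {3, 6, 7, 8}:
k:     0  1  2  3  4  5  6  7  8  9 10 11 12 13 14 15 16 17 18 19 20 21 22
g(k):  0  0  0  1  1  1  2  2  2  3  3  0  0  0  1  1  1  2  2  2  3  3  0
So g(22) = 0.

0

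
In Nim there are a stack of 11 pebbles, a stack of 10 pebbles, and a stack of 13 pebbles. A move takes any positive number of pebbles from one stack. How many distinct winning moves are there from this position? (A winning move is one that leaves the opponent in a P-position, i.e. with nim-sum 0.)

3

Compute the nim-sum pairwise:
11 ⊕ 10 = 1
1 ⊕ 13 = 12
The overall nim-sum is X = 12. A stack of size p has a winning move iff p XOR X < p (reduce it to p XOR X).
  11: 11 XOR 12 = 7 < 11 — winning move (to 7).
  10: 10 XOR 12 = 6 < 10 — winning move (to 6).
  13: 13 XOR 12 = 1 < 13 — winning move (to 1).
That gives 3 winning moves.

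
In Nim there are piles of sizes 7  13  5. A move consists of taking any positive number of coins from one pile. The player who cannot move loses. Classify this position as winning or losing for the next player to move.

Bitwise XOR of the heap sizes:
  0111  (7)
  1101  (13)
  0101  (5)
  ----
  1111  (15)
The nim-sum is 15 ≠ 0, so this is an N-position: the player to move can win.

Winning position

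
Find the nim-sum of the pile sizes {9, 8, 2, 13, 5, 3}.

8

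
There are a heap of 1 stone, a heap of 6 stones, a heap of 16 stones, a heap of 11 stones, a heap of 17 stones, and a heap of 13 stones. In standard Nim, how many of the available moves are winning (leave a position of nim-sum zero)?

In binary:
  00001  (1)
  00110  (6)
  10000  (16)
  01011  (11)
  10001  (17)
  01101  (13)
  -----
  00000  (0)
The nim-sum is already 0, so every move leaves a nonzero nim-sum — there are no winning moves.

0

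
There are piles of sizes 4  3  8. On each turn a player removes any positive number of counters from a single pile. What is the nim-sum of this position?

In binary:
  0100  (4)
  0011  (3)
  1000  (8)
  ----
  1111  (15)

15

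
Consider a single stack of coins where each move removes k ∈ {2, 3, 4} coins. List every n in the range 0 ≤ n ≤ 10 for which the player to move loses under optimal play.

0, 1, 6, 7

Compute g(0), g(1), … for moves {2, 3, 4}:
k:     0  1  2  3  4  5  6  7  8  9 10
g(k):  0  0  1  1  2  2  0  0  1  1  2
The P-positions (g = 0) in 0..10 are 0, 1, 6, 7.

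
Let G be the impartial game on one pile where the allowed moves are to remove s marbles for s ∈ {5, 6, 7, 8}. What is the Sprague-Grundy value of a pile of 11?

2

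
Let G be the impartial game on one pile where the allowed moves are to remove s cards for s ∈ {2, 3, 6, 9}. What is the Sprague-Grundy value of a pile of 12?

0

Compute g(0), g(1), … for moves {2, 3, 6, 9}:
g(0) = mex{} = 0
g(1) = mex{} = 0
g(2) = mex{0} = 1
g(3) = mex{0} = 1
g(4) = mex{0,1} = 2
g(5) = mex{1} = 0
g(6) = mex{0,1,2} = 3
g(7) = mex{0,2} = 1
g(8) = mex{0,1,3} = 2
g(9) = mex{0,1,3} = 2
g(10) = mex{0,1,2} = 3
g(11) = mex{0,1,2} = 3
g(12) = mex{1,2,3} = 0
So g(12) = 0.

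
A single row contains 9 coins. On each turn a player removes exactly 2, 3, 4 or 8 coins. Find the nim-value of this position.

Build the Grundy sequence with g(k) = mex{g(k−s) : s ∈ {2, 3, 4, 8}, s ≤ k}:
k:     0  1  2  3  4  5  6  7  8  9
g(k):  0  0  1  1  2  2  0  0  1  1
So g(9) = 1.

1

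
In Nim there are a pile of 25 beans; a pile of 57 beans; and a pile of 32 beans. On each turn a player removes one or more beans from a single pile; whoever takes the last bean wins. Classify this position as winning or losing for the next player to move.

Losing position

Bitwise XOR of the heap sizes:
  011001  (25)
  111001  (57)
  100000  (32)
  ------
  000000  (0)
The nim-sum is 0, so this is a P-position: the player to move is in a losing position under optimal play.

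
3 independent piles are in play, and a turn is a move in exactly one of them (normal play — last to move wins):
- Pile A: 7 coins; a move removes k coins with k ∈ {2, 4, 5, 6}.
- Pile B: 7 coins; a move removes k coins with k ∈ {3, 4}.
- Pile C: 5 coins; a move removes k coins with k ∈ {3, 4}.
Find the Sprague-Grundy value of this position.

Grundy values for pile A (subtraction set {2, 4, 5, 6}):
g(0) = mex{} = 0
g(1) = mex{} = 0
g(2) = mex{0} = 1
g(3) = mex{0} = 1
g(4) = mex{0,1} = 2
g(5) = mex{0,1} = 2
g(6) = mex{0,1,2} = 3
g(7) = mex{0,1,2} = 3
So g(7) = 3.
Grundy values for pile B (subtraction set {3, 4}):
k:     0  1  2  3  4  5  6  7
g(k):  0  0  0  1  1  1  2  0
So g(7) = 0.
Grundy values for pile C (subtraction set {3, 4}):
g(0) = mex{} = 0
g(1) = mex{} = 0
g(2) = mex{} = 0
g(3) = mex{0} = 1
g(4) = mex{0} = 1
g(5) = mex{0} = 1
So g(5) = 1.
By the Sprague-Grundy theorem, the Grundy value of a sum of independent games is the XOR of the component values.
Combined value = 3 XOR 0 XOR 1 = 2.

2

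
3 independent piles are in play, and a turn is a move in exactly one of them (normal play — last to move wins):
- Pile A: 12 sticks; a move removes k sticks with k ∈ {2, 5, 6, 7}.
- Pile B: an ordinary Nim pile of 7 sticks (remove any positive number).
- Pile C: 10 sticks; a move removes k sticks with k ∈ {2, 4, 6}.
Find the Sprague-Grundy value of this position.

Grundy values for pile A (subtraction set {2, 5, 6, 7}):
g(0) = mex{} = 0
g(1) = mex{} = 0
g(2) = mex{0} = 1
g(3) = mex{0} = 1
g(4) = mex{1} = 0
g(5) = mex{0,1} = 2
g(6) = mex{0} = 1
g(7) = mex{0,1,2} = 3
g(8) = mex{0,1} = 2
g(9) = mex{0,1,3} = 2
g(10) = mex{0,1,2} = 3
g(11) = mex{0,1,2} = 3
g(12) = mex{1,2,3} = 0
So g(12) = 0.
Pile B is a plain Nim pile of size 7, so its Grundy value is 7.
Build the Grundy sequence for pile C with g(k) = mex{g(k−s) : s ∈ {2, 4, 6}, s ≤ k}:
k:     0  1  2  3  4  5  6  7  8  9 10
g(k):  0  0  1  1  2  2  3  3  0  0  1
So g(10) = 1.
By the Sprague-Grundy theorem, the Grundy value of a sum of independent games is the XOR of the component values.
Combined value = 0 XOR 7 XOR 1 = 6.

6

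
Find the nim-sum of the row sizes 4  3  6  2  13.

14

In binary:
  0100  (4)
  0011  (3)
  0110  (6)
  0010  (2)
  1101  (13)
  ----
  1110  (14)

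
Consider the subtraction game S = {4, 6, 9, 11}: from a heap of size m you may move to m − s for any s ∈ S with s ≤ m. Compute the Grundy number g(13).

3

Grundy values for subtraction set {4, 6, 9, 11}:
g(0) = mex{} = 0
g(1) = mex{} = 0
g(2) = mex{} = 0
g(3) = mex{} = 0
g(4) = mex{0} = 1
g(5) = mex{0} = 1
g(6) = mex{0} = 1
g(7) = mex{0} = 1
g(8) = mex{0,1} = 2
g(9) = mex{0,1} = 2
g(10) = mex{0,1} = 2
g(11) = mex{0,1} = 2
g(12) = mex{0,1,2} = 3
g(13) = mex{0,1,2} = 3
So g(13) = 3.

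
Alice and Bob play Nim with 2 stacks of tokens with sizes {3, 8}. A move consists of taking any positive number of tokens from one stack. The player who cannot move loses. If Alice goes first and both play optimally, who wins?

Alice wins

Compute the nim-sum pairwise:
3 ⊕ 8 = 11
The nim-sum is 11 ≠ 0, so this is an N-position: the player to move can win; Alice has a winning move.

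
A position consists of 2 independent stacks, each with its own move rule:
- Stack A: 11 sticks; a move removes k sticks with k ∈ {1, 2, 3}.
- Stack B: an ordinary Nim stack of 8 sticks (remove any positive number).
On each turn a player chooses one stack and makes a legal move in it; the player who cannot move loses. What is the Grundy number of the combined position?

11

Grundy values for stack A (subtraction set {1, 2, 3}):
k:     0  1  2  3  4  5  6  7  8  9 10 11
g(k):  0  1  2  3  0  1  2  3  0  1  2  3
So g(11) = 3.
Stack B is a plain Nim stack of size 8, so its Grundy value is 8.
The value of a disjunctive sum is the nim-sum of the parts.
Combined value = 3 XOR 8 = 11.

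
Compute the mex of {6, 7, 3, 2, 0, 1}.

4

The values 0, 1, 2, 3 are all present; 4 is the first non-negative integer missing from the set.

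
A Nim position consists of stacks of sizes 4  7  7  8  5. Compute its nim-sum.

Bitwise XOR of the heap sizes:
  0100  (4)
  0111  (7)
  0111  (7)
  1000  (8)
  0101  (5)
  ----
  1001  (9)

9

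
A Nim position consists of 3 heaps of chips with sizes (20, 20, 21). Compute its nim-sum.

21

Write each in binary and XOR column by column:
  10100  (20)
  10100  (20)
  10101  (21)
  -----
  10101  (21)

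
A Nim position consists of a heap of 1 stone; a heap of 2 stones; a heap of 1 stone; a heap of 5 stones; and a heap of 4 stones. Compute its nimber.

3

Write each in binary and XOR column by column:
  001  (1)
  010  (2)
  001  (1)
  101  (5)
  100  (4)
  ---
  011  (3)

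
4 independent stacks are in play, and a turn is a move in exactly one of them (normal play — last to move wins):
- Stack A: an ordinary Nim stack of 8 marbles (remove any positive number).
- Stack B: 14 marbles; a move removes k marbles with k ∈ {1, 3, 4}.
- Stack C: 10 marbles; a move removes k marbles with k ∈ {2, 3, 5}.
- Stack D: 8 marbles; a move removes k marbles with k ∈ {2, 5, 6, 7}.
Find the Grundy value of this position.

11

Stack A is a plain Nim stack of size 8, so its Grundy value is 8.
Grundy values for stack B (subtraction set {1, 3, 4}):
g(0) = mex{} = 0
g(1) = mex{0} = 1
g(2) = mex{1} = 0
g(3) = mex{0} = 1
g(4) = mex{0,1} = 2
g(5) = mex{0,1,2} = 3
g(6) = mex{0,1,3} = 2
g(7) = mex{1,2} = 0
g(8) = mex{0,2,3} = 1
g(9) = mex{1,2,3} = 0
g(10) = mex{0,2} = 1
g(11) = mex{0,1} = 2
g(12) = mex{0,1,2} = 3
g(13) = mex{0,1,3} = 2
g(14) = mex{1,2} = 0
So g(14) = 0.
For stack C, compute g(0), g(1), … with moves {2, 3, 5}:
k:     0  1  2  3  4  5  6  7  8  9 10
g(k):  0  0  1  1  2  2  3  0  0  1  1
So g(10) = 1.
Build the Grundy sequence for stack D with g(k) = mex{g(k−s) : s ∈ {2, 5, 6, 7}, s ≤ k}:
g(0) = mex{} = 0
g(1) = mex{} = 0
g(2) = mex{0} = 1
g(3) = mex{0} = 1
g(4) = mex{1} = 0
g(5) = mex{0,1} = 2
g(6) = mex{0} = 1
g(7) = mex{0,1,2} = 3
g(8) = mex{0,1} = 2
So g(8) = 2.
By the Sprague-Grundy theorem, the Grundy value of a sum of independent games is the XOR of the component values.
Combined value = 8 XOR 0 XOR 1 XOR 2 = 11.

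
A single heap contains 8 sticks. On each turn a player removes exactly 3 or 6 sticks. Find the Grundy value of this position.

2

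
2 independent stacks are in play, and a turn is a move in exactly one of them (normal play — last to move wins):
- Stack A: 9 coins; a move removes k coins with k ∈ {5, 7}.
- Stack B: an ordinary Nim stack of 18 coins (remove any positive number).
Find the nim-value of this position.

19

Build the Grundy sequence for stack A with g(k) = mex{g(k−s) : s ∈ {5, 7}, s ≤ k}:
g(0) = mex{} = 0
g(1) = mex{} = 0
g(2) = mex{} = 0
g(3) = mex{} = 0
g(4) = mex{} = 0
g(5) = mex{0} = 1
g(6) = mex{0} = 1
g(7) = mex{0} = 1
g(8) = mex{0} = 1
g(9) = mex{0} = 1
So g(9) = 1.
Stack B is a plain Nim stack of size 18, so its Grundy value is 18.
The value of a disjunctive sum is the nim-sum of the parts.
Combined value = 1 XOR 18 = 19.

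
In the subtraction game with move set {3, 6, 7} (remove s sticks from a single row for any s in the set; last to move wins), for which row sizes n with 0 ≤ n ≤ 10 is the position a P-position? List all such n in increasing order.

0, 1, 2, 10

Build the Grundy sequence with g(k) = mex{g(k−s) : s ∈ {3, 6, 7}, s ≤ k}:
k:     0  1  2  3  4  5  6  7  8  9 10
g(k):  0  0  0  1  1  1  2  2  2  3  0
The P-positions (g = 0) in 0..10 are 0, 1, 2, 10.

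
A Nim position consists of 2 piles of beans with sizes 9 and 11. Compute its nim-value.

2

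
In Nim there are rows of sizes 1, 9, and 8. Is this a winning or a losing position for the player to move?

Losing position

Bitwise XOR of the heap sizes:
  0001  (1)
  1001  (9)
  1000  (8)
  ----
  0000  (0)
The nim-sum is 0, so this is a P-position: the player to move is in a losing position under optimal play.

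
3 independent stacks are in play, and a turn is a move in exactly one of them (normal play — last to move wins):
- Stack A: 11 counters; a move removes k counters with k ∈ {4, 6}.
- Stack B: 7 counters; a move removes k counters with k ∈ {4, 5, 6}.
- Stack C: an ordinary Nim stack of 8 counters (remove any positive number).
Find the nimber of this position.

Grundy values for stack A (subtraction set {4, 6}):
k:     0  1  2  3  4  5  6  7  8  9 10 11
g(k):  0  0  0  0  1  1  1  1  2  2  0  0
So g(11) = 0.
Grundy values for stack B (subtraction set {4, 5, 6}):
k:     0  1  2  3  4  5  6  7
g(k):  0  0  0  0  1  1  1  1
So g(7) = 1.
Stack C is a plain Nim stack of size 8, so its Grundy value is 8.
The value of a disjunctive sum is the nim-sum of the parts.
Combined value = 0 ⊕ 1 ⊕ 8 = 9.

9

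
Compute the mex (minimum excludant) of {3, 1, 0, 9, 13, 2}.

The values 0, 1, 2, 3 are all present; 4 is the first non-negative integer missing from the set.

4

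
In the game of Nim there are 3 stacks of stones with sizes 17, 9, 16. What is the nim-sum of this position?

8

In binary:
  10001  (17)
  01001  (9)
  10000  (16)
  -----
  01000  (8)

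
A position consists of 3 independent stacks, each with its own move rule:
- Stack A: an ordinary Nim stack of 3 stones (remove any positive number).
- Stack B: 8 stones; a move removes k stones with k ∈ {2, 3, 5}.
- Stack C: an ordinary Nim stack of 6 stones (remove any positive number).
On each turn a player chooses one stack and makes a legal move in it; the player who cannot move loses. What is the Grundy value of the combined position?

Stack A is a plain Nim stack of size 3, so its Grundy value is 3.
For stack B, compute g(0), g(1), … with moves {2, 3, 5}:
g(0) = mex{} = 0
g(1) = mex{} = 0
g(2) = mex{0} = 1
g(3) = mex{0} = 1
g(4) = mex{0,1} = 2
g(5) = mex{0,1} = 2
g(6) = mex{0,1,2} = 3
g(7) = mex{1,2} = 0
g(8) = mex{1,2,3} = 0
So g(8) = 0.
Stack C is a plain Nim stack of size 6, so its Grundy value is 6.
By the Sprague-Grundy theorem, the Grundy value of a sum of independent games is the XOR of the component values.
Combined value = 3 ⊕ 0 ⊕ 6 = 5.

5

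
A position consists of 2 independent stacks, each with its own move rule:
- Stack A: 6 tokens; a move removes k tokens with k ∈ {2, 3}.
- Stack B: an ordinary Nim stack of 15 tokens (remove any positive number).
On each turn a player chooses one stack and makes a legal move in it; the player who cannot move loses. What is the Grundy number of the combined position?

15

Grundy values for stack A (subtraction set {2, 3}):
k:     0  1  2  3  4  5  6
g(k):  0  0  1  1  2  0  0
So g(6) = 0.
Stack B is a plain Nim stack of size 15, so its Grundy value is 15.
By the Sprague-Grundy theorem, the Grundy value of a sum of independent games is the XOR of the component values.
Combined value = 0 ⊕ 15 = 15.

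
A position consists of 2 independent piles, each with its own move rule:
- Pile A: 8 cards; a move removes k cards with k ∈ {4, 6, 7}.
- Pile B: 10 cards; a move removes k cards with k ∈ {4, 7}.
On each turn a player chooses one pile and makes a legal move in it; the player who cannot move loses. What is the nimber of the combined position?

0

Grundy values for pile A (subtraction set {4, 6, 7}):
g(0) = mex{} = 0
g(1) = mex{} = 0
g(2) = mex{} = 0
g(3) = mex{} = 0
g(4) = mex{0} = 1
g(5) = mex{0} = 1
g(6) = mex{0} = 1
g(7) = mex{0} = 1
g(8) = mex{0,1} = 2
So g(8) = 2.
Build the Grundy sequence for pile B with g(k) = mex{g(k−s) : s ∈ {4, 7}, s ≤ k}:
g(0) = mex{} = 0
g(1) = mex{} = 0
g(2) = mex{} = 0
g(3) = mex{} = 0
g(4) = mex{0} = 1
g(5) = mex{0} = 1
g(6) = mex{0} = 1
g(7) = mex{0} = 1
g(8) = mex{0,1} = 2
g(9) = mex{0,1} = 2
g(10) = mex{0,1} = 2
So g(10) = 2.
The value of a disjunctive sum is the nim-sum of the parts.
Combined value = 2 XOR 2 = 0.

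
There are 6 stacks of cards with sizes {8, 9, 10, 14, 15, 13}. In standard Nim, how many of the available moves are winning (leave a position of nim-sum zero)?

3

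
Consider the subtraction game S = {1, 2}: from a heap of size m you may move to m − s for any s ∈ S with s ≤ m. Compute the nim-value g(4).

1

Grundy values for subtraction set {1, 2}:
g(0) = mex{} = 0
g(1) = mex{0} = 1
g(2) = mex{0,1} = 2
g(3) = mex{1,2} = 0
g(4) = mex{0,2} = 1
So g(4) = 1.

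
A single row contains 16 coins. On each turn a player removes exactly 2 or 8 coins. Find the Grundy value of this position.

1

Grundy values for subtraction set {2, 8}:
k:     0  1  2  3  4  5  6  7  8  9 10 11 12 13 14 15 16
g(k):  0  0  1  1  0  0  1  1  2  2  0  0  1  1  0  0  1
So g(16) = 1.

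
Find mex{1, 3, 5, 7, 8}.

0

0 is not in the set, so the mex is 0.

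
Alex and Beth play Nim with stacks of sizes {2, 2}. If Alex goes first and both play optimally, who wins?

Nim-sum: 2 ^ 2 = 0.
The nim-sum is 0, so this is a P-position: the player to move is in a losing position under optimal play; Alex is about to move from it and so loses — Beth wins.

Beth wins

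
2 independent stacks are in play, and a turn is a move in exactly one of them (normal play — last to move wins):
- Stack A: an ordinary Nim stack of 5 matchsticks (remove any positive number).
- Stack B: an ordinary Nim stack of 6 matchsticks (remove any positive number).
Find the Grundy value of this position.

3

Stack A is a plain Nim stack of size 5, so its Grundy value is 5.
Stack B is a plain Nim stack of size 6, so its Grundy value is 6.
The value of a disjunctive sum is the nim-sum of the parts.
Combined value = 5 ⊕ 6 = 3.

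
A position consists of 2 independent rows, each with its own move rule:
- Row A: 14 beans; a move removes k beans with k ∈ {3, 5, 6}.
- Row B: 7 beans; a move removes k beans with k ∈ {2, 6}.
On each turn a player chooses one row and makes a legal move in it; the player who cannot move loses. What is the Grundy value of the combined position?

Build the Grundy sequence for row A with g(k) = mex{g(k−s) : s ∈ {3, 5, 6}, s ≤ k}:
g(0) = mex{} = 0
g(1) = mex{} = 0
g(2) = mex{} = 0
g(3) = mex{0} = 1
g(4) = mex{0} = 1
g(5) = mex{0} = 1
g(6) = mex{0,1} = 2
g(7) = mex{0,1} = 2
g(8) = mex{0,1} = 2
g(9) = mex{1,2} = 0
g(10) = mex{1,2} = 0
g(11) = mex{1,2} = 0
g(12) = mex{0,2} = 1
g(13) = mex{0,2} = 1
g(14) = mex{0,2} = 1
So g(14) = 1.
Grundy values for row B (subtraction set {2, 6}):
g(0) = mex{} = 0
g(1) = mex{} = 0
g(2) = mex{0} = 1
g(3) = mex{0} = 1
g(4) = mex{1} = 0
g(5) = mex{1} = 0
g(6) = mex{0} = 1
g(7) = mex{0} = 1
So g(7) = 1.
By the Sprague-Grundy theorem, the Grundy value of a sum of independent games is the XOR of the component values.
Combined value = 1 XOR 1 = 0.

0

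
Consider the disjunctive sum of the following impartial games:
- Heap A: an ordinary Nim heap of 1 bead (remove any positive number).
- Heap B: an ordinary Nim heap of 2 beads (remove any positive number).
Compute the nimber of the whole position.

3

Heap A is a plain Nim heap of size 1, so its Grundy value is 1.
Heap B is a plain Nim heap of size 2, so its Grundy value is 2.
The value of a disjunctive sum is the nim-sum of the parts.
Combined value = 1 ⊕ 2 = 3.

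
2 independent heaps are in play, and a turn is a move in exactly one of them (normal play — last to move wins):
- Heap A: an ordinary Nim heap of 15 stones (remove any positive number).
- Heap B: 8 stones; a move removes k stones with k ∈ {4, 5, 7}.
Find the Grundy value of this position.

Heap A is a plain Nim heap of size 15, so its Grundy value is 15.
Grundy values for heap B (subtraction set {4, 5, 7}):
g(0) = mex{} = 0
g(1) = mex{} = 0
g(2) = mex{} = 0
g(3) = mex{} = 0
g(4) = mex{0} = 1
g(5) = mex{0} = 1
g(6) = mex{0} = 1
g(7) = mex{0} = 1
g(8) = mex{0,1} = 2
So g(8) = 2.
By the Sprague-Grundy theorem, the Grundy value of a sum of independent games is the XOR of the component values.
Combined value = 15 ⊕ 2 = 13.

13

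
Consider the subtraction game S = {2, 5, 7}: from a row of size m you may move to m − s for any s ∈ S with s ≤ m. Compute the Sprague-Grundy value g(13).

Grundy values for subtraction set {2, 5, 7}:
g(0) = mex{} = 0
g(1) = mex{} = 0
g(2) = mex{0} = 1
g(3) = mex{0} = 1
g(4) = mex{1} = 0
g(5) = mex{0,1} = 2
g(6) = mex{0} = 1
g(7) = mex{0,1,2} = 3
g(8) = mex{0,1} = 2
g(9) = mex{0,1,3} = 2
g(10) = mex{1,2} = 0
g(11) = mex{0,1,2} = 3
g(12) = mex{0,2,3} = 1
g(13) = mex{1,2,3} = 0
So g(13) = 0.

0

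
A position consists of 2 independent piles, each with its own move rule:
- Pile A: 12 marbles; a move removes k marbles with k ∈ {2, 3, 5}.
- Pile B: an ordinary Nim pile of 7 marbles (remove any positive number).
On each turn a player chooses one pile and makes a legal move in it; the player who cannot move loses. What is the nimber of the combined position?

Build the Grundy sequence for pile A with g(k) = mex{g(k−s) : s ∈ {2, 3, 5}, s ≤ k}:
g(0) = mex{} = 0
g(1) = mex{} = 0
g(2) = mex{0} = 1
g(3) = mex{0} = 1
g(4) = mex{0,1} = 2
g(5) = mex{0,1} = 2
g(6) = mex{0,1,2} = 3
g(7) = mex{1,2} = 0
g(8) = mex{1,2,3} = 0
g(9) = mex{0,2,3} = 1
g(10) = mex{0,2} = 1
g(11) = mex{0,1,3} = 2
g(12) = mex{0,1} = 2
So g(12) = 2.
Pile B is a plain Nim pile of size 7, so its Grundy value is 7.
By the Sprague-Grundy theorem, the Grundy value of a sum of independent games is the XOR of the component values.
Combined value = 2 XOR 7 = 5.

5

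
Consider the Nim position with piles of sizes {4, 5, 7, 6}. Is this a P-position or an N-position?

P-position

Write each in binary and XOR column by column:
  100  (4)
  101  (5)
  111  (7)
  110  (6)
  ---
  000  (0)
The nim-sum is 0, so this is a P-position: the player to move is in a losing position under optimal play.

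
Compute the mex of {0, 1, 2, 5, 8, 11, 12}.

The values 0, 1, 2 are all present; 3 is the first non-negative integer missing from the set.

3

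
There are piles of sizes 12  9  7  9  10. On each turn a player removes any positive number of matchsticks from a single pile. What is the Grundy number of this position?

1

Nim-sum: 12 ⊕ 9 ⊕ 7 ⊕ 9 ⊕ 10 = 1.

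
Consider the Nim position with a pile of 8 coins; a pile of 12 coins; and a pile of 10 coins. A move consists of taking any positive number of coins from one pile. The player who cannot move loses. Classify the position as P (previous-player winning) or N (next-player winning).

N-position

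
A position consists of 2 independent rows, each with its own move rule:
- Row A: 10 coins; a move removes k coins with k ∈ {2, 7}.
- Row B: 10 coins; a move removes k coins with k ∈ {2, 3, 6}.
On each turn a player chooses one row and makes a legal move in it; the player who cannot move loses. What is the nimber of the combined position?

Build the Grundy sequence for row A with g(k) = mex{g(k−s) : s ∈ {2, 7}, s ≤ k}:
g(0) = mex{} = 0
g(1) = mex{} = 0
g(2) = mex{0} = 1
g(3) = mex{0} = 1
g(4) = mex{1} = 0
g(5) = mex{1} = 0
g(6) = mex{0} = 1
g(7) = mex{0} = 1
g(8) = mex{0,1} = 2
g(9) = mex{1} = 0
g(10) = mex{1,2} = 0
So g(10) = 0.
Grundy values for row B (subtraction set {2, 3, 6}):
g(0) = mex{} = 0
g(1) = mex{} = 0
g(2) = mex{0} = 1
g(3) = mex{0} = 1
g(4) = mex{0,1} = 2
g(5) = mex{1} = 0
g(6) = mex{0,1,2} = 3
g(7) = mex{0,2} = 1
g(8) = mex{0,1,3} = 2
g(9) = mex{1,3} = 0
g(10) = mex{1,2} = 0
So g(10) = 0.
By the Sprague-Grundy theorem, the Grundy value of a sum of independent games is the XOR of the component values.
Combined value = 0 ⊕ 0 = 0.

0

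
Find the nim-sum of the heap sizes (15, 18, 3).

30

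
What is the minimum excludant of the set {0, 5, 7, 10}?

1

0 is in the set but 1 is not, so the mex is 1.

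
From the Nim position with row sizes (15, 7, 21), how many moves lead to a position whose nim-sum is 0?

Write each in binary and XOR column by column:
  01111  (15)
  00111  (7)
  10101  (21)
  -----
  11101  (29)
The overall nim-sum is X = 29. A row of size p has a winning move iff p XOR X < p (reduce it to p XOR X).
  15: 15 XOR 29 = 18 ≥ 15 — no move.
  7: 7 XOR 29 = 26 ≥ 7 — no move.
  21: 21 XOR 29 = 8 < 21 — winning move (to 8).
That gives 1 winning move.

1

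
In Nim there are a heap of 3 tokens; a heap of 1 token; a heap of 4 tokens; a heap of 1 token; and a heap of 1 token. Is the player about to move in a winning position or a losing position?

Compute the nim-sum pairwise:
3 ⊕ 1 = 2
2 ⊕ 4 = 6
6 ⊕ 1 = 7
7 ⊕ 1 = 6
The nim-sum is 6 ≠ 0, so this is an N-position: the player to move can win.

Winning position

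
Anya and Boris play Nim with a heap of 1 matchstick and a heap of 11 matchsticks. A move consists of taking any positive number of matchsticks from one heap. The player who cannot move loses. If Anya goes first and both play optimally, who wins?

Compute the nim-sum pairwise:
1 ⊕ 11 = 10
The nim-sum is 10 ≠ 0, so this is an N-position: the player to move can win; Anya has a winning move.

Anya wins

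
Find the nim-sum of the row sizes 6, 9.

15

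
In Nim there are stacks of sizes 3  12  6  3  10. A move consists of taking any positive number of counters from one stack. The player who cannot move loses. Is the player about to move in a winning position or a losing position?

Losing position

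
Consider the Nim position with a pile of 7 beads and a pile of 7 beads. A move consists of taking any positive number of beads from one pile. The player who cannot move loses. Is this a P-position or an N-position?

Compute the nim-sum pairwise:
7 ⊕ 7 = 0
The nim-sum is 0, so this is a P-position: the player to move is in a losing position under optimal play.

P-position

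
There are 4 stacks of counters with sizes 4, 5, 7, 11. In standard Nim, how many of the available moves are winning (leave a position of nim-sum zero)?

Compute the nim-sum pairwise:
4 XOR 5 = 1
1 XOR 7 = 6
6 XOR 11 = 13
The overall nim-sum is X = 13. A stack of size p has a winning move iff p XOR X < p (reduce it to p XOR X).
  4: 4 XOR 13 = 9 ≥ 4 — no move.
  5: 5 XOR 13 = 8 ≥ 5 — no move.
  7: 7 XOR 13 = 10 ≥ 7 — no move.
  11: 11 XOR 13 = 6 < 11 — winning move (to 6).
That gives 1 winning move.

1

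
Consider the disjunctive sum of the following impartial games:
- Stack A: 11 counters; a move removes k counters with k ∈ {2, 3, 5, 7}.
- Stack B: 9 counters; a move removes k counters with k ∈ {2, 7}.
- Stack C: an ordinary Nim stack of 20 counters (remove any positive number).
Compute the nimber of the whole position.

For stack A, compute g(0), g(1), … with moves {2, 3, 5, 7}:
g(0) = mex{} = 0
g(1) = mex{} = 0
g(2) = mex{0} = 1
g(3) = mex{0} = 1
g(4) = mex{0,1} = 2
g(5) = mex{0,1} = 2
g(6) = mex{0,1,2} = 3
g(7) = mex{0,1,2} = 3
g(8) = mex{0,1,2,3} = 4
g(9) = mex{1,2,3} = 0
g(10) = mex{1,2,3,4} = 0
g(11) = mex{0,2,3,4} = 1
So g(11) = 1.
For stack B, compute g(0), g(1), … with moves {2, 7}:
k:     0  1  2  3  4  5  6  7  8  9
g(k):  0  0  1  1  0  0  1  1  2  0
So g(9) = 0.
Stack C is a plain Nim stack of size 20, so its Grundy value is 20.
By the Sprague-Grundy theorem, the Grundy value of a sum of independent games is the XOR of the component values.
Combined value = 1 XOR 0 XOR 20 = 21.

21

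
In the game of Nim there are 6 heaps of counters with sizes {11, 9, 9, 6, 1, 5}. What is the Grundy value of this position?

Nim-sum: 11 ^ 9 ^ 9 ^ 6 ^ 1 ^ 5 = 9.

9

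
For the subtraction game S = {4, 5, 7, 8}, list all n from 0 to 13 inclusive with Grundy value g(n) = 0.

0, 1, 2, 3, 12, 13

Compute g(0), g(1), … for moves {4, 5, 7, 8}:
g(0) = mex{} = 0
g(1) = mex{} = 0
g(2) = mex{} = 0
g(3) = mex{} = 0
g(4) = mex{0} = 1
g(5) = mex{0} = 1
g(6) = mex{0} = 1
g(7) = mex{0} = 1
g(8) = mex{0,1} = 2
g(9) = mex{0,1} = 2
g(10) = mex{0,1} = 2
g(11) = mex{0,1} = 2
g(12) = mex{1,2} = 0
g(13) = mex{1,2} = 0
The P-positions (g = 0) in 0..13 are 0, 1, 2, 3, 12, 13.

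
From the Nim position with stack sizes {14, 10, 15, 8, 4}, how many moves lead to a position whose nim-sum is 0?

3

Nim-sum: 14 ^ 10 ^ 15 ^ 8 ^ 4 = 7.
The overall nim-sum is X = 7. A stack of size p has a winning move iff p XOR X < p (reduce it to p XOR X).
  14: 14 XOR 7 = 9 < 14 — winning move (to 9).
  10: 10 XOR 7 = 13 ≥ 10 — no move.
  15: 15 XOR 7 = 8 < 15 — winning move (to 8).
  8: 8 XOR 7 = 15 ≥ 8 — no move.
  4: 4 XOR 7 = 3 < 4 — winning move (to 3).
That gives 3 winning moves.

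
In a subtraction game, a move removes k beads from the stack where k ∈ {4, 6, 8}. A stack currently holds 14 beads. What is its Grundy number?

0

Compute g(0), g(1), … for moves {4, 6, 8}:
g(0) = mex{} = 0
g(1) = mex{} = 0
g(2) = mex{} = 0
g(3) = mex{} = 0
g(4) = mex{0} = 1
g(5) = mex{0} = 1
g(6) = mex{0} = 1
g(7) = mex{0} = 1
g(8) = mex{0,1} = 2
g(9) = mex{0,1} = 2
g(10) = mex{0,1} = 2
g(11) = mex{0,1} = 2
g(12) = mex{1,2} = 0
g(13) = mex{1,2} = 0
g(14) = mex{1,2} = 0
So g(14) = 0.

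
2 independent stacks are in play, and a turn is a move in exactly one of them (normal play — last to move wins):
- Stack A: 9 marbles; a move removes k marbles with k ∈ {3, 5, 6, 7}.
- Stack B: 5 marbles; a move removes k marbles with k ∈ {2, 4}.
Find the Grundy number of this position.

1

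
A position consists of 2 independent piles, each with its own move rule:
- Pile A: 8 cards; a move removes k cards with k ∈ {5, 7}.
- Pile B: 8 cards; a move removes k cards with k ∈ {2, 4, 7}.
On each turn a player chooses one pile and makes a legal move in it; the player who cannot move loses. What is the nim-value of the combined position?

0

Build the Grundy sequence for pile A with g(k) = mex{g(k−s) : s ∈ {5, 7}, s ≤ k}:
k:     0  1  2  3  4  5  6  7  8
g(k):  0  0  0  0  0  1  1  1  1
So g(8) = 1.
Build the Grundy sequence for pile B with g(k) = mex{g(k−s) : s ∈ {2, 4, 7}, s ≤ k}:
k:     0  1  2  3  4  5  6  7  8
g(k):  0  0  1  1  2  2  0  3  1
So g(8) = 1.
By the Sprague-Grundy theorem, the Grundy value of a sum of independent games is the XOR of the component values.
Combined value = 1 ⊕ 1 = 0.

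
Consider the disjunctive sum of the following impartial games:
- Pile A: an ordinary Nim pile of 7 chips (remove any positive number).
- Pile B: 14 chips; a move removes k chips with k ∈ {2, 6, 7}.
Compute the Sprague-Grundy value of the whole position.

Pile A is a plain Nim pile of size 7, so its Grundy value is 7.
For pile B, compute g(0), g(1), … with moves {2, 6, 7}:
k:     0  1  2  3  4  5  6  7  8  9 10 11 12 13 14
g(k):  0  0  1  1  0  0  1  1  2  0  3  1  2  0  0
So g(14) = 0.
The value of a disjunctive sum is the nim-sum of the parts.
Combined value = 7 XOR 0 = 7.

7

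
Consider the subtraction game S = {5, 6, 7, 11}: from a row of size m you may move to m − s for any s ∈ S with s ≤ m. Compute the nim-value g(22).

1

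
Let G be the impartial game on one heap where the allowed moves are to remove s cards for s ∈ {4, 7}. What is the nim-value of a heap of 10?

2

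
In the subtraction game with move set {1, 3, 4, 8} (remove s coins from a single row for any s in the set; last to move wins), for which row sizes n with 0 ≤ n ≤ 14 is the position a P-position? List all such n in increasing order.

0, 2, 7, 9, 14

Grundy values for subtraction set {1, 3, 4, 8}:
g(0) = mex{} = 0
g(1) = mex{0} = 1
g(2) = mex{1} = 0
g(3) = mex{0} = 1
g(4) = mex{0,1} = 2
g(5) = mex{0,1,2} = 3
g(6) = mex{0,1,3} = 2
g(7) = mex{1,2} = 0
g(8) = mex{0,2,3} = 1
g(9) = mex{1,2,3} = 0
g(10) = mex{0,2} = 1
g(11) = mex{0,1} = 2
g(12) = mex{0,1,2} = 3
g(13) = mex{0,1,3} = 2
g(14) = mex{1,2} = 0
The P-positions (g = 0) in 0..14 are 0, 2, 7, 9, 14.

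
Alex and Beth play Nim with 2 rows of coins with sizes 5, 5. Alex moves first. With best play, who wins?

Beth wins

Nim-sum: 5 ^ 5 = 0.
The nim-sum is 0, so this is a P-position: the player to move is in a losing position under optimal play; Alex is about to move from it and so loses — Beth wins.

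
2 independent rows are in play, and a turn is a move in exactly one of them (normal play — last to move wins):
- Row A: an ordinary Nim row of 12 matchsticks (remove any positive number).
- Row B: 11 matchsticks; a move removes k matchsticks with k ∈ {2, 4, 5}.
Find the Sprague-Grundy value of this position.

Row A is a plain Nim row of size 12, so its Grundy value is 12.
Grundy values for row B (subtraction set {2, 4, 5}):
k:     0  1  2  3  4  5  6  7  8  9 10 11
g(k):  0  0  1  1  2  2  3  0  0  1  1  2
So g(11) = 2.
The value of a disjunctive sum is the nim-sum of the parts.
Combined value = 12 XOR 2 = 14.

14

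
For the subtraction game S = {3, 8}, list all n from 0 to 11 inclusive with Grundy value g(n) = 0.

Compute g(0), g(1), … for moves {3, 8}:
k:     0  1  2  3  4  5  6  7  8  9 10 11
g(k):  0  0  0  1  1  1  0  0  2  1  1  0
The P-positions (g = 0) in 0..11 are 0, 1, 2, 6, 7, 11.

0, 1, 2, 6, 7, 11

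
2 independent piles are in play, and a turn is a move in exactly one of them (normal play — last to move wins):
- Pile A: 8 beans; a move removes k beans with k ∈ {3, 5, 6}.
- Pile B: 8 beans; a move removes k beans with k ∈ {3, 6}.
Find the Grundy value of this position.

0

Grundy values for pile A (subtraction set {3, 5, 6}):
g(0) = mex{} = 0
g(1) = mex{} = 0
g(2) = mex{} = 0
g(3) = mex{0} = 1
g(4) = mex{0} = 1
g(5) = mex{0} = 1
g(6) = mex{0,1} = 2
g(7) = mex{0,1} = 2
g(8) = mex{0,1} = 2
So g(8) = 2.
Build the Grundy sequence for pile B with g(k) = mex{g(k−s) : s ∈ {3, 6}, s ≤ k}:
k:     0  1  2  3  4  5  6  7  8
g(k):  0  0  0  1  1  1  2  2  2
So g(8) = 2.
By the Sprague-Grundy theorem, the Grundy value of a sum of independent games is the XOR of the component values.
Combined value = 2 XOR 2 = 0.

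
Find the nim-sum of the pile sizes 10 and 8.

2

Write each in binary and XOR column by column:
  1010  (10)
  1000  (8)
  ----
  0010  (2)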